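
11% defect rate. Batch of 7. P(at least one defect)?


P(all good) = (89/100)^7 = 44231334895529/100000000000000
P(≥1 defect) = 55768665104471/100000000000000

P = 55768665104471/100000000000000 ≈ 55.77%


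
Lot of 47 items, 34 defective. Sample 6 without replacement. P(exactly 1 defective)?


Hypergeometric: C(34,1)×C(13,5)/C(47,6)
= 34×1287/10737573 = 1326/325381

P(X=1) = 1326/325381 ≈ 0.41%


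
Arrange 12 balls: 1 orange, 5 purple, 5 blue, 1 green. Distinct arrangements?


12!/(1!×5!×5!×1!) = 33264

33264


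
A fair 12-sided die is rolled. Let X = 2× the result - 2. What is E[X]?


E[die] = (1+12)/2 = 13/2
E[X] = 2×13/2 - 2 = 11

E[X] = 11


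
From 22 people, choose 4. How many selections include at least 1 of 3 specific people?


Complement: C(22,4) - C(19,4) = 7315 - 3876 = 3439

3439


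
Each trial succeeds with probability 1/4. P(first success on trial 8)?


Geometric: P(X=8) = (1-p)^(k-1)×p = (3/4)^7×1/4 = 2187/65536

P(X=8) = 2187/65536 ≈ 3.34%


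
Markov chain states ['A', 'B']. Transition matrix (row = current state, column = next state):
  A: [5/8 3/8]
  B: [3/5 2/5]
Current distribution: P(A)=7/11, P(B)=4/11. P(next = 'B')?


P(next=B) = Σᵢ P(now=i)×P(i→B)
= 7/11×3/8 + 4/11×2/5
= 21/88 + 8/55 = 169/440

P = 169/440 ≈ 0.3841


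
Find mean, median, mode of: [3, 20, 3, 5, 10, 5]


Sorted: [3, 3, 5, 5, 10, 20]
Mean = 46/6 = 23/3
Median = 5
Freq: {3: 2, 20: 1, 5: 2, 10: 1}
Mode: [3, 5]

Mean=23/3, Median=5, Mode=[3, 5]


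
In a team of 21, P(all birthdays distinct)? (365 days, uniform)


P(all different) = Π(365-i)/365 for i=0..20
= (365/365)×(364/365)×...×(345/365)
= 0.556312

P ≈ 0.5563 ≈ 55.63%


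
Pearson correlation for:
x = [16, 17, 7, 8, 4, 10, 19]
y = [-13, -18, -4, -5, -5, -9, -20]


n=7, Σx=81, Σy=-74, Σxy=-1072, Σx²=1135, Σy²=1040
r = (7×(-1072) - 81×(-74))/√((7×1135 - 81²)(7×1040 - (-74)²))
= -1510/√(1384×1804) = -1510/√2496736 ≈ -1510/1580.1063 ≈ -0.9556

r ≈ -0.9556


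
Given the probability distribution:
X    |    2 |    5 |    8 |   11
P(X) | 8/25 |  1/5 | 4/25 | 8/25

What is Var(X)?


E[X] = 161/25
E[X²] = 1381/25
Var(X) = E[X²] - (E[X])² = 1381/25 - 25921/625 = 8604/625

Var(X) = 8604/625 ≈ 13.7664


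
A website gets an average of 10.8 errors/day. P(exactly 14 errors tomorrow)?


Poisson(λ=10.8): P(X=14) = e^(-λ)×λ^k/k!
= e^(-10.8) × 10.8^14 / 14!
≈ 2.039950341e-05 × 2.93719362426e+14 / 87178291200 ≈ 0.068730

P(X=14) ≈ 0.068730 ≈ 6.87%


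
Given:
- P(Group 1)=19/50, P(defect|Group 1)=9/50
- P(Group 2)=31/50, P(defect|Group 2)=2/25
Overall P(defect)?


P(B) = Σ P(B|Aᵢ)×P(Aᵢ)
  9/50×19/50 = 171/2500
  2/25×31/50 = 31/625
Sum = 59/500

P(defect) = 59/500 ≈ 11.80%


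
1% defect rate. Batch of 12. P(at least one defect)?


P(all good) = (99/100)^12 = 886384871716129280658801/1000000000000000000000000
P(≥1 defect) = 113615128283870719341199/1000000000000000000000000

P = 113615128283870719341199/1000000000000000000000000 ≈ 11.36%


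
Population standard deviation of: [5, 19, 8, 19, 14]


Mean = 65/5 = 13
  (5-13)²=64
  (19-13)²=36
  (8-13)²=25
  (19-13)²=36
  (14-13)²=1
Σ(x-μ)² = 162
σ² = 162/5

σ = √(162/5) ≈ 5.6921


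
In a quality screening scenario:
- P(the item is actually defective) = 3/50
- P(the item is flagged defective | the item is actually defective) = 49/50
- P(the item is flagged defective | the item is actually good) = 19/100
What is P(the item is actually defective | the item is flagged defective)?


Using Bayes' theorem:
P(A|B) = P(B|A)·P(A) / P(B)

P(the item is flagged defective) = 49/50 × 3/50 + 19/100 × 47/50
= 147/2500 + 893/5000 = 1187/5000

P(the item is actually defective|the item is flagged defective) = (147/2500) / (1187/5000) = 294/1187

P(the item is actually defective|the item is flagged defective) = 294/1187 ≈ 24.77%


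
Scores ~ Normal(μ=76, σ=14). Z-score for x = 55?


z = (x - μ)/σ = (55 - 76)/14 = -1.5

z = -1.5


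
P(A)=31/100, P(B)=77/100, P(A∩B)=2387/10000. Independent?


P(A)×P(B) = 2387/10000
P(A∩B) = 2387/10000
Equal ✓ → Independent

Yes, independent


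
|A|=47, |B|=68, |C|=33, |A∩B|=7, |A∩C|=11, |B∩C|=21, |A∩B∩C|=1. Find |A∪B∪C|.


|A∪B∪C| = 47+68+33-7-11-21+1 = 110

|A∪B∪C| = 110


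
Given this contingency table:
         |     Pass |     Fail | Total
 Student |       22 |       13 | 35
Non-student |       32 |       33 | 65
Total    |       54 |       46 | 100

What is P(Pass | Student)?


P(Pass | Student) = 22/(22+13) = 22/35

P(Pass|Student) = 22/35 ≈ 62.86%


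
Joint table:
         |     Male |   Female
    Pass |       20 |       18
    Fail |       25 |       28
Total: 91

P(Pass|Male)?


P(Pass|Male) = 20/(20+25) = 20/45 = 4/9

P = 4/9 ≈ 44.44%


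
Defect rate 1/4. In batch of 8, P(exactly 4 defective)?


Binomial: P(X=4) = C(8,4)×p^4×(1-p)^4
= 70 × 1/256 × 81/256 = 2835/32768

P(X=4) = 2835/32768 ≈ 8.65%


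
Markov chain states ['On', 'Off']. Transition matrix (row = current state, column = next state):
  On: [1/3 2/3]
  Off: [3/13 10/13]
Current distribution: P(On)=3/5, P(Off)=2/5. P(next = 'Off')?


P(next=Off) = Σᵢ P(now=i)×P(i→Off)
= 3/5×2/3 + 2/5×10/13
= 2/5 + 4/13 = 46/65

P = 46/65 ≈ 0.7077


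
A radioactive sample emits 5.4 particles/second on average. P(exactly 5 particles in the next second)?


Poisson(λ=5.4): P(X=5) = e^(-λ)×λ^k/k!
= e^(-5.4) × 5.4^5 / 5!
≈ 0.004516580943 × 4591.65024 / 120 ≈ 0.172821

P(X=5) ≈ 0.172821 ≈ 17.28%


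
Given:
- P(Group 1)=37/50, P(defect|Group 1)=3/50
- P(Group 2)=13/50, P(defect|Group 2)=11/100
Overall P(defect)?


P(B) = Σ P(B|Aᵢ)×P(Aᵢ)
  3/50×37/50 = 111/2500
  11/100×13/50 = 143/5000
Sum = 73/1000

P(defect) = 73/1000 ≈ 7.30%


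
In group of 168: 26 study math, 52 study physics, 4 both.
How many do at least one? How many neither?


|A∪B| = 26+52-4 = 74
Neither = 168-74 = 94

At least one: 74; Neither: 94


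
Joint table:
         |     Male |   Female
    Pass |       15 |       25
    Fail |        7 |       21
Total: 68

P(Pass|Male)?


P(Pass|Male) = 15/(15+7) = 15/22

P = 15/22 ≈ 68.18%


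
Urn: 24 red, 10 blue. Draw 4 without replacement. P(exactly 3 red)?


Hypergeometric: C(24,3)×C(10,1)/C(34,4)
= 2024×10/46376 = 230/527

P(X=3) = 230/527 ≈ 43.64%


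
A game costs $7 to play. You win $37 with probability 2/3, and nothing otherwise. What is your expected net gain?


E[gain] = (37-7)×2/3 + (-7)×1/3
= 20 - 7/3 = 53/3

Expected net gain = $53/3 ≈ $17.67


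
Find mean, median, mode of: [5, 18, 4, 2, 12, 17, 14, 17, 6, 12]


Sorted: [2, 4, 5, 6, 12, 12, 14, 17, 17, 18]
Mean = 107/10
Median = 12
Freq: {5: 1, 18: 1, 4: 1, 2: 1, 12: 2, 17: 2, 14: 1, 6: 1}
Mode: [12, 17]

Mean=107/10, Median=12, Mode=[12, 17]


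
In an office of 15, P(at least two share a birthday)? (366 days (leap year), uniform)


P(all different) = Π(366-i)/366 for i=0..14
= 0.747702
P(match) = 1 - 0.747702 = 0.252298

P ≈ 0.2523 ≈ 25.23%


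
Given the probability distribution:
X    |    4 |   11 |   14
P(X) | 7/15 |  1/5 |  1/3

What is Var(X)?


E[X] = 131/15
E[X²] = 97
Var(X) = E[X²] - (E[X])² = 97 - 17161/225 = 4664/225

Var(X) = 4664/225 ≈ 20.7289


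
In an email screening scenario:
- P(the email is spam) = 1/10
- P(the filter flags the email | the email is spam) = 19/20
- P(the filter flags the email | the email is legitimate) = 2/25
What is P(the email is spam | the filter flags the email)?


Using Bayes' theorem:
P(A|B) = P(B|A)·P(A) / P(B)

P(the filter flags the email) = 19/20 × 1/10 + 2/25 × 9/10
= 19/200 + 9/125 = 167/1000

P(the email is spam|the filter flags the email) = (19/200) / (167/1000) = 95/167

P(the email is spam|the filter flags the email) = 95/167 ≈ 56.89%


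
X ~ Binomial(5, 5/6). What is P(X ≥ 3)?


P(X ≥ 3) = Σ P(X=i) for i=3..5
P(X=3) = 625/3888
P(X=4) = 3125/7776
P(X=5) = 3125/7776
Sum = 625/648

P(X ≥ 3) = 625/648 ≈ 96.45%


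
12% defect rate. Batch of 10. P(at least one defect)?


P(all good) = (22/25)^10 = 26559922791424/95367431640625
P(≥1 defect) = 68807508849201/95367431640625

P = 68807508849201/95367431640625 ≈ 72.15%


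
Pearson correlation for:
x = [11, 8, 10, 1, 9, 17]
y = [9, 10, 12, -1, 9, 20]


n=6, Σx=56, Σy=59, Σxy=719, Σx²=656, Σy²=807
r = (6×719 - 56×59)/√((6×656 - 56²)(6×807 - 59²))
= 1010/√(800×1361) = 1010/√1088800 ≈ 1010/1043.4558 ≈ 0.9679

r ≈ 0.9679


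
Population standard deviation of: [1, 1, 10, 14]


Mean = 26/4 = 13/2
  (1-13/2)²=121/4
  (1-13/2)²=121/4
  (10-13/2)²=49/4
  (14-13/2)²=225/4
Σ(x-μ)² = 129
σ² = 129/4

σ = √(129/4) ≈ 5.6789


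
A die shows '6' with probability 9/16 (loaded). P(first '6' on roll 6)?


Geometric: P(X=6) = (1-p)^(k-1)×p = (7/16)^5×9/16 = 151263/16777216

P(X=6) = 151263/16777216 ≈ 0.90%


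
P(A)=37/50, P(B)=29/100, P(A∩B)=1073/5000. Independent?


P(A)×P(B) = 1073/5000
P(A∩B) = 1073/5000
Equal ✓ → Independent

Yes, independent


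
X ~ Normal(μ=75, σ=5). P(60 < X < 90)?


z₁=(60-75)/5=-3.0, z₂=(90-75)/5=3.0
P = Φ(3.0) - Φ(-3.0) = 0.998650 - 0.001350 = 0.997300 ≈ 0.9973

P(60 < X < 90) ≈ 0.9973


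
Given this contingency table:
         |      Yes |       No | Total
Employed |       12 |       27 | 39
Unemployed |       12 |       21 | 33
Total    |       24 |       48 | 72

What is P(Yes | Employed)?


P(Yes | Employed) = 12/(12+27) = 12/39 = 4/13

P(Yes|Employed) = 4/13 ≈ 30.77%


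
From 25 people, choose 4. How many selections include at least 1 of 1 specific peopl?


Complement: C(25,4) - C(24,4) = 12650 - 10626 = 2024

2024


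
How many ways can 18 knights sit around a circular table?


Circular arrangements of 18 distinct objects: fix one position to break rotational symmetry.
(n-1)! = 17! = 355687428096000

355687428096000


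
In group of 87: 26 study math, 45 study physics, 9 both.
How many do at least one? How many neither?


|A∪B| = 26+45-9 = 62
Neither = 87-62 = 25

At least one: 62; Neither: 25


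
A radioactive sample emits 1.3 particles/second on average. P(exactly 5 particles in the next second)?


Poisson(λ=1.3): P(X=5) = e^(-λ)×λ^k/k!
= e^(-1.3) × 1.3^5 / 5!
≈ 0.272531793 × 3.71293 / 120 ≈ 0.008432

P(X=5) ≈ 0.008432 ≈ 0.84%


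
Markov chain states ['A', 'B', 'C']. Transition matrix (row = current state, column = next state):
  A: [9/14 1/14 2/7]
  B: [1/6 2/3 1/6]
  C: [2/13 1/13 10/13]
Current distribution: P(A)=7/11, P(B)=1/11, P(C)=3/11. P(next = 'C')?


P(next=C) = Σᵢ P(now=i)×P(i→C)
= 7/11×2/7 + 1/11×1/6 + 3/11×10/13
= 2/11 + 1/66 + 30/143 = 349/858

P = 349/858 ≈ 0.4068


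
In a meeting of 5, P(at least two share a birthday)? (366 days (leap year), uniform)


P(all different) = Π(366-i)/366 for i=0..4
= 0.972938
P(match) = 1 - 0.972938 = 0.027062

P ≈ 0.0271 ≈ 2.71%


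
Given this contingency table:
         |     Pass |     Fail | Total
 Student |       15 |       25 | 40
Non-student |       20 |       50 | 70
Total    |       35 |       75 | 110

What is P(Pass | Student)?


P(Pass | Student) = 15/(15+25) = 15/40 = 3/8

P(Pass|Student) = 3/8 ≈ 37.50%


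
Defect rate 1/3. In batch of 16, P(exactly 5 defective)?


Binomial: P(X=5) = C(16,5)×p^5×(1-p)^11
= 4368 × 1/243 × 2048/177147 = 2981888/14348907

P(X=5) = 2981888/14348907 ≈ 20.78%


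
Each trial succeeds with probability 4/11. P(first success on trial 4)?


Geometric: P(X=4) = (1-p)^(k-1)×p = (7/11)^3×4/11 = 1372/14641

P(X=4) = 1372/14641 ≈ 9.37%


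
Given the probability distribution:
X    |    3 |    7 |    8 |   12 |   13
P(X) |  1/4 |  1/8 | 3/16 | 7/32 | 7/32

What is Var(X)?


E[X] = 275/32
E[X²] = 2843/32
Var(X) = E[X²] - (E[X])² = 2843/32 - 75625/1024 = 15351/1024

Var(X) = 15351/1024 ≈ 14.9912


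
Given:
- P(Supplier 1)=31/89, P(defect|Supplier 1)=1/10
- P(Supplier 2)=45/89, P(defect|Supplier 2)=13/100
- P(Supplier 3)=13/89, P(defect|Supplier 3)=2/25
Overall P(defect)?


P(B) = Σ P(B|Aᵢ)×P(Aᵢ)
  1/10×31/89 = 31/890
  13/100×45/89 = 117/1780
  2/25×13/89 = 26/2225
Sum = 999/8900

P(defect) = 999/8900 ≈ 11.22%


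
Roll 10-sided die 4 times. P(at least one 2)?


P(no 2)^4 = (9/10)^4 = 6561/10000
P(≥1) = 1 - 6561/10000 = 3439/10000

P = 3439/10000 ≈ 34.39%


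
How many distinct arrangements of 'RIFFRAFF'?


Letters: 8, freq: {'R': 2, 'I': 1, 'F': 4, 'A': 1}
8!/(2!×1!×4!×1!) = 40320/48 = 840

840


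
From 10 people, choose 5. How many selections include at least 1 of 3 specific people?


Complement: C(10,5) - C(7,5) = 252 - 21 = 231

231


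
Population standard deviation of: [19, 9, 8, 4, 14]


Mean = 54/5
  (19-54/5)²=1681/25
  (9-54/5)²=81/25
  (8-54/5)²=196/25
  (4-54/5)²=1156/25
  (14-54/5)²=256/25
Σ(x-μ)² = 674/5
σ² = (674/5)/5 = 674/25

σ = √(674/25) ≈ 5.1923


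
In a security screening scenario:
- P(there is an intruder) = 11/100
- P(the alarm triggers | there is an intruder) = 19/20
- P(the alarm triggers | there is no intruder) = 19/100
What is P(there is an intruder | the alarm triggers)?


Using Bayes' theorem:
P(A|B) = P(B|A)·P(A) / P(B)

P(the alarm triggers) = 19/20 × 11/100 + 19/100 × 89/100
= 209/2000 + 1691/10000 = 171/625

P(there is an intruder|the alarm triggers) = (209/2000) / (171/625) = 55/144

P(there is an intruder|the alarm triggers) = 55/144 ≈ 38.19%


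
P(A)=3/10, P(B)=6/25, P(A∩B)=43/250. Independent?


P(A)×P(B) = 9/125
P(A∩B) = 43/250
Not equal → NOT independent

No, not independent


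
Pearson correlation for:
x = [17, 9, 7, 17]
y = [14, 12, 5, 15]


n=4, Σx=50, Σy=46, Σxy=636, Σx²=708, Σy²=590
r = (4×636 - 50×46)/√((4×708 - 50²)(4×590 - 46²))
= 244/√(332×244) = 244/√81008 ≈ 244/284.6190 ≈ 0.8573

r ≈ 0.8573


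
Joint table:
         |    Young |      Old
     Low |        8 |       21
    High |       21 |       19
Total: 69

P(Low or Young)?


P(Low∨Young) = P(Low) + P(Young) - P(Low∧Young)
= (29 + 29 - 8)/69 = 50/69

P = 50/69 ≈ 72.46%


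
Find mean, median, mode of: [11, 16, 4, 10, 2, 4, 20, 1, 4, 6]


Sorted: [1, 2, 4, 4, 4, 6, 10, 11, 16, 20]
Mean = 78/10 = 39/5
Median = 5
Freq: {11: 1, 16: 1, 4: 3, 10: 1, 2: 1, 20: 1, 1: 1, 6: 1}
Mode: [4]

Mean=39/5, Median=5, Mode=4


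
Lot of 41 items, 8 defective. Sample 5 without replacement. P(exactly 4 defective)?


Hypergeometric: C(8,4)×C(33,1)/C(41,5)
= 70×33/749398 = 1155/374699

P(X=4) = 1155/374699 ≈ 0.31%


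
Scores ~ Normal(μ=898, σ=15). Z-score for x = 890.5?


z = (x - μ)/σ = (890.5 - 898)/15 = -0.5

z = -0.5


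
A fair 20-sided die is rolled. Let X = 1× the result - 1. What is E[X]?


E[die] = (1+20)/2 = 21/2
E[X] = 1×21/2 - 1 = 19/2

E[X] = 19/2


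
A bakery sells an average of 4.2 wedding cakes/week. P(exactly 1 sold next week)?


Poisson(λ=4.2): P(X=1) = e^(-λ)×λ^k/k!
= e^(-4.2) × 4.2^1 / 1!
≈ 0.01499557682 × 4.2 / 1 ≈ 0.062981

P(X=1) ≈ 0.062981 ≈ 6.30%


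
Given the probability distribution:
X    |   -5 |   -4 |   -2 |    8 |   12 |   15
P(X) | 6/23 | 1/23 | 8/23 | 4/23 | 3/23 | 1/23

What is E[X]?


E[X] = Σ x·P(X=x)
= (-5)×(6/23) + (-4)×(1/23) + (-2)×(8/23) + (8)×(4/23) + (12)×(3/23) + (15)×(1/23)
= 33/23

E[X] = 33/23


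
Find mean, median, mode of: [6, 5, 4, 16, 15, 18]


Sorted: [4, 5, 6, 15, 16, 18]
Mean = 64/6 = 32/3
Median = 21/2
Freq: {6: 1, 5: 1, 4: 1, 16: 1, 15: 1, 18: 1}
Mode: No mode

Mean=32/3, Median=21/2, Mode=No mode


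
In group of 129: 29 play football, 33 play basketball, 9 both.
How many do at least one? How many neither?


|A∪B| = 29+33-9 = 53
Neither = 129-53 = 76

At least one: 53; Neither: 76


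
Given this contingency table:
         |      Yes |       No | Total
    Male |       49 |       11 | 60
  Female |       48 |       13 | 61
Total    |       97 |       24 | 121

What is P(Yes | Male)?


P(Yes | Male) = 49/(49+11) = 49/60

P(Yes|Male) = 49/60 ≈ 81.67%


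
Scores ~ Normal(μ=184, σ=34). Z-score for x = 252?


z = (x - μ)/σ = (252 - 184)/34 = 2.0

z = 2.0


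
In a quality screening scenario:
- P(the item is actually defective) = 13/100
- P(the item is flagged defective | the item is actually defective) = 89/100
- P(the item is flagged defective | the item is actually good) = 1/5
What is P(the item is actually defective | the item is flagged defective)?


Using Bayes' theorem:
P(A|B) = P(B|A)·P(A) / P(B)

P(the item is flagged defective) = 89/100 × 13/100 + 1/5 × 87/100
= 1157/10000 + 87/500 = 2897/10000

P(the item is actually defective|the item is flagged defective) = (1157/10000) / (2897/10000) = 1157/2897

P(the item is actually defective|the item is flagged defective) = 1157/2897 ≈ 39.94%


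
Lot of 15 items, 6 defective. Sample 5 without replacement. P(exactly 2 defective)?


Hypergeometric: C(6,2)×C(9,3)/C(15,5)
= 15×84/3003 = 60/143

P(X=2) = 60/143 ≈ 41.96%


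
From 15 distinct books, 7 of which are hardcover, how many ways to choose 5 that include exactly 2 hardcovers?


Choose 2 of the 7 hardcovers and 3 of the other 8 books:
C(7,2)×C(8,3) = 21×56 = 1176

1176


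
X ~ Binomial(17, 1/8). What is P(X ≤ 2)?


P(X ≤ 2) = Σ P(X=i) for i=0..2
P(X=0) = 232630513987207/2251799813685248
P(X=1) = 564959819683217/2251799813685248
P(X=2) = 80708545669031/281474976710656
Sum = 90203668688917/140737488355328

P(X ≤ 2) = 90203668688917/140737488355328 ≈ 64.09%


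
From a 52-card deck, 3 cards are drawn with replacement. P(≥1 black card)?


P(not a black card) = 26/52 = 1/2
P(none in 3 draws) = (1/2)^3 = 1/8
P(≥1 black card) = 1 - 1/8 = 7/8

P = 7/8 ≈ 87.50%


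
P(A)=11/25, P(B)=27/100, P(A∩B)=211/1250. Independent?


P(A)×P(B) = 297/2500
P(A∩B) = 211/1250
Not equal → NOT independent

No, not independent


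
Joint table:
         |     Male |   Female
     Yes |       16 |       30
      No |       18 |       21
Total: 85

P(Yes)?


P(Yes) = (16+30)/85 = 46/85

P(Yes) = 46/85 ≈ 54.12%


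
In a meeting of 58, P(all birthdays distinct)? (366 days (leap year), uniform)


P(all different) = Π(366-i)/366 for i=0..57
= (366/366)×(365/366)×...×(309/366)
= 0.008451

P ≈ 0.0085 ≈ 0.85%


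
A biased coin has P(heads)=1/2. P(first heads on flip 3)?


Geometric: P(X=3) = (1-p)^(k-1)×p = (1/2)^2×1/2 = 1/8

P(X=3) = 1/8 ≈ 12.50%


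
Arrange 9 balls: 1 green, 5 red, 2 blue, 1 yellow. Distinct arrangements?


9!/(1!×5!×2!×1!) = 1512

1512


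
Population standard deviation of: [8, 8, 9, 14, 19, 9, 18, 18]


Mean = 103/8
  (8-103/8)²=1521/64
  (8-103/8)²=1521/64
  (9-103/8)²=961/64
  (14-103/8)²=81/64
  (19-103/8)²=2401/64
  (9-103/8)²=961/64
  (18-103/8)²=1681/64
  (18-103/8)²=1681/64
Σ(x-μ)² = 1351/8
σ² = (1351/8)/8 = 1351/64

σ = √(1351/64) ≈ 4.5945


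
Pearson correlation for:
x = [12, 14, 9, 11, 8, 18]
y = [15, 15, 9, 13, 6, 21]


n=6, Σx=72, Σy=79, Σxy=1040, Σx²=930, Σy²=1177
r = (6×1040 - 72×79)/√((6×930 - 72²)(6×1177 - 79²))
= 552/√(396×821) = 552/√325116 ≈ 552/570.1894 ≈ 0.9681

r ≈ 0.9681


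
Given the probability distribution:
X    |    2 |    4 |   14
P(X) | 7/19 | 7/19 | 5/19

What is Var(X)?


E[X] = 112/19
E[X²] = 1120/19
Var(X) = E[X²] - (E[X])² = 1120/19 - 12544/361 = 8736/361

Var(X) = 8736/361 ≈ 24.1994


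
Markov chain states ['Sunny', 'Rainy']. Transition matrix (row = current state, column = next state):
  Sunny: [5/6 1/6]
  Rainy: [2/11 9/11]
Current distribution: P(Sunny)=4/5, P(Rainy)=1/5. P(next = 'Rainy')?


P(next=Rainy) = Σᵢ P(now=i)×P(i→Rainy)
= 4/5×1/6 + 1/5×9/11
= 2/15 + 9/55 = 49/165

P = 49/165 ≈ 0.2970


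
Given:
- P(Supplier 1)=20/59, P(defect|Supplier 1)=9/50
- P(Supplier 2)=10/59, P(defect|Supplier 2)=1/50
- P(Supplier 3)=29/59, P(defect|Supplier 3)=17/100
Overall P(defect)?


P(B) = Σ P(B|Aᵢ)×P(Aᵢ)
  9/50×20/59 = 18/295
  1/50×10/59 = 1/295
  17/100×29/59 = 493/5900
Sum = 873/5900

P(defect) = 873/5900 ≈ 14.80%


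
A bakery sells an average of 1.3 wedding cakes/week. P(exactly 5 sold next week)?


Poisson(λ=1.3): P(X=5) = e^(-λ)×λ^k/k!
= e^(-1.3) × 1.3^5 / 5!
≈ 0.272531793 × 3.71293 / 120 ≈ 0.008432

P(X=5) ≈ 0.008432 ≈ 0.84%


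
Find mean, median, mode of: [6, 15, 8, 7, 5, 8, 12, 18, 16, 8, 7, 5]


Sorted: [5, 5, 6, 7, 7, 8, 8, 8, 12, 15, 16, 18]
Mean = 115/12
Median = 8
Freq: {6: 1, 15: 1, 8: 3, 7: 2, 5: 2, 12: 1, 18: 1, 16: 1}
Mode: [8]

Mean=115/12, Median=8, Mode=8


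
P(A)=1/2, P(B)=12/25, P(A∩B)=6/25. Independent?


P(A)×P(B) = 6/25
P(A∩B) = 6/25
Equal ✓ → Independent

Yes, independent


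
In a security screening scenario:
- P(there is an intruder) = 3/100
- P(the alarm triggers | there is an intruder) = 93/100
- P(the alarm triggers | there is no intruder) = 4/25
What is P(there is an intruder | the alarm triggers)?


Using Bayes' theorem:
P(A|B) = P(B|A)·P(A) / P(B)

P(the alarm triggers) = 93/100 × 3/100 + 4/25 × 97/100
= 279/10000 + 97/625 = 1831/10000

P(there is an intruder|the alarm triggers) = (279/10000) / (1831/10000) = 279/1831

P(there is an intruder|the alarm triggers) = 279/1831 ≈ 15.24%


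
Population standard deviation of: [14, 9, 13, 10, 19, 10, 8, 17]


Mean = 100/8 = 25/2
  (14-25/2)²=9/4
  (9-25/2)²=49/4
  (13-25/2)²=1/4
  (10-25/2)²=25/4
  (19-25/2)²=169/4
  (10-25/2)²=25/4
  (8-25/2)²=81/4
  (17-25/2)²=81/4
Σ(x-μ)² = 110
σ² = 110/8 = 55/4

σ = √(55/4) ≈ 3.7081


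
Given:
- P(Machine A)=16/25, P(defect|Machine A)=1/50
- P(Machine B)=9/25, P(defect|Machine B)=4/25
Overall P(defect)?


P(B) = Σ P(B|Aᵢ)×P(Aᵢ)
  1/50×16/25 = 8/625
  4/25×9/25 = 36/625
Sum = 44/625

P(defect) = 44/625 ≈ 7.04%


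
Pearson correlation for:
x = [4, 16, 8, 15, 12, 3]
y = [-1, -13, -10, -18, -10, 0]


n=6, Σx=58, Σy=-52, Σxy=-682, Σx²=714, Σy²=694
r = (6×(-682) - 58×(-52))/√((6×714 - 58²)(6×694 - (-52)²))
= -1076/√(920×1460) = -1076/√1343200 ≈ -1076/1158.9651 ≈ -0.9284

r ≈ -0.9284


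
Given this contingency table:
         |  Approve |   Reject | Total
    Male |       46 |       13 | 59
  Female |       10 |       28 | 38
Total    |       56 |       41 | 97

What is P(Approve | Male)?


P(Approve | Male) = 46/(46+13) = 46/59

P(Approve|Male) = 46/59 ≈ 77.97%


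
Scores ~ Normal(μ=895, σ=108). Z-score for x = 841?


z = (x - μ)/σ = (841 - 895)/108 = -0.5

z = -0.5


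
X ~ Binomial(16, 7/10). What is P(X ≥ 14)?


P(X ≥ 14) = Σ P(X=i) for i=14..16
P(X=14) = 18312022966923/250000000000000
P(X=15) = 14242684529829/625000000000000
P(X=16) = 33232930569601/10000000000000000
Sum = 198719360344757/2000000000000000

P(X ≥ 14) = 198719360344757/2000000000000000 ≈ 9.94%


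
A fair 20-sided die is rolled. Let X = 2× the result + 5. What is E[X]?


E[die] = (1+20)/2 = 21/2
E[X] = 2×21/2 + 5 = 26

E[X] = 26


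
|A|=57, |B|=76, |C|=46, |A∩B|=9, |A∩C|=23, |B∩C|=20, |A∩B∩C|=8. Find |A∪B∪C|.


|A∪B∪C| = 57+76+46-9-23-20+8 = 135

|A∪B∪C| = 135


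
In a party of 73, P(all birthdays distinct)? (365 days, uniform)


P(all different) = Π(365-i)/365 for i=0..72
= (365/365)×(364/365)×...×(293/365)
= 0.000439

P ≈ 0.0004 ≈ 0.04%


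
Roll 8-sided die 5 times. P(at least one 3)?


P(no 3)^5 = (7/8)^5 = 16807/32768
P(≥1) = 1 - 16807/32768 = 15961/32768

P = 15961/32768 ≈ 48.71%


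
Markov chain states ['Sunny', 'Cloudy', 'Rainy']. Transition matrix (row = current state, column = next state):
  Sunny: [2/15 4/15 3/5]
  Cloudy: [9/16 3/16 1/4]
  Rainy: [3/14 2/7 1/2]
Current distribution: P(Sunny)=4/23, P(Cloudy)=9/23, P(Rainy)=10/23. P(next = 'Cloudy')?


P(next=Cloudy) = Σᵢ P(now=i)×P(i→Cloudy)
= 4/23×4/15 + 9/23×3/16 + 10/23×2/7
= 16/345 + 27/368 + 20/161 = 9427/38640

P = 9427/38640 ≈ 0.2440


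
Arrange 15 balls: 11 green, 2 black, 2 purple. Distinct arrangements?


15!/(11!×2!×2!) = 8190

8190


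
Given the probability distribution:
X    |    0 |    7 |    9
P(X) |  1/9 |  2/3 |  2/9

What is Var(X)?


E[X] = 20/3
E[X²] = 152/3
Var(X) = E[X²] - (E[X])² = 152/3 - 400/9 = 56/9

Var(X) = 56/9 ≈ 6.2222


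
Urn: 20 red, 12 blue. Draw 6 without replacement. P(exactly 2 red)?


Hypergeometric: C(20,2)×C(12,4)/C(32,6)
= 190×495/906192 = 5225/50344

P(X=2) = 5225/50344 ≈ 10.38%


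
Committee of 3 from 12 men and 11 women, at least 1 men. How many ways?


Count by #men:
  1M,2W: C(12,1)×C(11,2)=660
  2M,1W: C(12,2)×C(11,1)=726
  3M,0W: C(12,3)×C(11,0)=220
Total = 1606

1606


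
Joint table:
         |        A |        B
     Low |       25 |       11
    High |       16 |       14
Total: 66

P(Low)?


P(Low) = (25+11)/66 = 36/66 = 6/11

P(Low) = 6/11 ≈ 54.55%


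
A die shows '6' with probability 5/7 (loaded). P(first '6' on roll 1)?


Geometric: P(X=1) = (1-p)^(k-1)×p = (2/7)^0×5/7 = 5/7

P(X=1) = 5/7 ≈ 71.43%


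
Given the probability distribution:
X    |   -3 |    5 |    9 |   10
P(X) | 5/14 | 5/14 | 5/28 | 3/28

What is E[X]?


E[X] = Σ x·P(X=x)
= (-3)×(5/14) + (5)×(5/14) + (9)×(5/28) + (10)×(3/28)
= 95/28

E[X] = 95/28


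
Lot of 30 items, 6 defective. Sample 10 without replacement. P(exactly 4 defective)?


Hypergeometric: C(6,4)×C(24,6)/C(30,10)
= 15×134596/30045015 = 76/1131

P(X=4) = 76/1131 ≈ 6.72%


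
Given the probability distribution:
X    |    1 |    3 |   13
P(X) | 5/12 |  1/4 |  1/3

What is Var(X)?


E[X] = 11/2
E[X²] = 59
Var(X) = E[X²] - (E[X])² = 59 - 121/4 = 115/4

Var(X) = 115/4 ≈ 28.7500


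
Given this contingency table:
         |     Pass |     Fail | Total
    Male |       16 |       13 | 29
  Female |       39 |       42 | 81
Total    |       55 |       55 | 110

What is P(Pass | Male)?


P(Pass | Male) = 16/(16+13) = 16/29

P(Pass|Male) = 16/29 ≈ 55.17%


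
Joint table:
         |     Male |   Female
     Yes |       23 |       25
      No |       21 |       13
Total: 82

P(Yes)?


P(Yes) = (23+25)/82 = 48/82 = 24/41

P(Yes) = 24/41 ≈ 58.54%


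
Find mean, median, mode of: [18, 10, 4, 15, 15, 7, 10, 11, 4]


Sorted: [4, 4, 7, 10, 10, 11, 15, 15, 18]
Mean = 94/9
Median = 10
Freq: {18: 1, 10: 2, 4: 2, 15: 2, 7: 1, 11: 1}
Mode: [4, 10, 15]

Mean=94/9, Median=10, Mode=[4, 10, 15]


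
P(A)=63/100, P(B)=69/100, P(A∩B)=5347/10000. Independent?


P(A)×P(B) = 4347/10000
P(A∩B) = 5347/10000
Not equal → NOT independent

No, not independent


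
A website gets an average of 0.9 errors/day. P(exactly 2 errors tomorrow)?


Poisson(λ=0.9): P(X=2) = e^(-λ)×λ^k/k!
= e^(-0.9) × 0.9^2 / 2!
≈ 0.4065696597 × 0.81 / 2 ≈ 0.164661

P(X=2) ≈ 0.164661 ≈ 16.47%


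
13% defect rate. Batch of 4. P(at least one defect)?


P(all good) = (87/100)^4 = 57289761/100000000
P(≥1 defect) = 42710239/100000000

P = 42710239/100000000 ≈ 42.71%


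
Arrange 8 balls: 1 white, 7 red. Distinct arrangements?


8!/(1!×7!) = 8

8


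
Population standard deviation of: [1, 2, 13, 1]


Mean = 17/4
  (1-17/4)²=169/16
  (2-17/4)²=81/16
  (13-17/4)²=1225/16
  (1-17/4)²=169/16
Σ(x-μ)² = 411/4
σ² = (411/4)/4 = 411/16

σ = √(411/16) ≈ 5.0683


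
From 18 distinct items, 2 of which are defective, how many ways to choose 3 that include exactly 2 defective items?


Choose 2 of the 2 defective items and 1 of the other 16 items:
C(2,2)×C(16,1) = 1×16 = 16

16


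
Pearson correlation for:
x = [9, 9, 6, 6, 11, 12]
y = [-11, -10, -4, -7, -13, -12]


n=6, Σx=53, Σy=-57, Σxy=-542, Σx²=499, Σy²=599
r = (6×(-542) - 53×(-57))/√((6×499 - 53²)(6×599 - (-57)²))
= -231/√(185×345) = -231/√63825 ≈ -231/252.6361 ≈ -0.9144

r ≈ -0.9144


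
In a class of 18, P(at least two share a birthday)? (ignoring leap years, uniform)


P(all different) = Π(365-i)/365 for i=0..17
= 0.653089
P(match) = 1 - 0.653089 = 0.346911

P ≈ 0.3469 ≈ 34.69%


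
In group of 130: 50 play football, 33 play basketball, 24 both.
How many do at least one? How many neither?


|A∪B| = 50+33-24 = 59
Neither = 130-59 = 71

At least one: 59; Neither: 71


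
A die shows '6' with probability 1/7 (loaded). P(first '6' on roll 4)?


Geometric: P(X=4) = (1-p)^(k-1)×p = (6/7)^3×1/7 = 216/2401

P(X=4) = 216/2401 ≈ 9.00%


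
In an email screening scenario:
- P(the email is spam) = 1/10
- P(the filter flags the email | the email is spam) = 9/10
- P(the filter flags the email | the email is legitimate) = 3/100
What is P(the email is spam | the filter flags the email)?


Using Bayes' theorem:
P(A|B) = P(B|A)·P(A) / P(B)

P(the filter flags the email) = 9/10 × 1/10 + 3/100 × 9/10
= 9/100 + 27/1000 = 117/1000

P(the email is spam|the filter flags the email) = (9/100) / (117/1000) = 10/13

P(the email is spam|the filter flags the email) = 10/13 ≈ 76.92%


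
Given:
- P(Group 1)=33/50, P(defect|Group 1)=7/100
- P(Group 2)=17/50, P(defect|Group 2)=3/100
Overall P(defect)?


P(B) = Σ P(B|Aᵢ)×P(Aᵢ)
  7/100×33/50 = 231/5000
  3/100×17/50 = 51/5000
Sum = 141/2500

P(defect) = 141/2500 ≈ 5.64%


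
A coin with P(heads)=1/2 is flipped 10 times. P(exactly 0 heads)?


Binomial: P(X=0) = C(10,0)×p^0×(1-p)^10
= 1 × 1 × 1/1024 = 1/1024

P(X=0) = 1/1024 ≈ 0.10%


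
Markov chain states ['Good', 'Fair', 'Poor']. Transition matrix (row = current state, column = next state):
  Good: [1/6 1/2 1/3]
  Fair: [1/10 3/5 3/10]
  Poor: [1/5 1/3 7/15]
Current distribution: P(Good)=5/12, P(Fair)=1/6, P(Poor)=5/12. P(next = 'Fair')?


P(next=Fair) = Σᵢ P(now=i)×P(i→Fair)
= 5/12×1/2 + 1/6×3/5 + 5/12×1/3
= 5/24 + 1/10 + 5/36 = 161/360

P = 161/360 ≈ 0.4472


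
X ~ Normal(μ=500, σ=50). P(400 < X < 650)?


z₁=(400-500)/50=-2.0, z₂=(650-500)/50=3.0
P = Φ(3.0) - Φ(-2.0) = 0.998650 - 0.022750 = 0.975900 ≈ 0.9759

P(400 < X < 650) ≈ 0.9759


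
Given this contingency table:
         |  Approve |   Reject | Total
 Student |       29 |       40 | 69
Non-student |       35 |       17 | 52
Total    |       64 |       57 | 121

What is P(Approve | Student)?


P(Approve | Student) = 29/(29+40) = 29/69

P(Approve|Student) = 29/69 ≈ 42.03%


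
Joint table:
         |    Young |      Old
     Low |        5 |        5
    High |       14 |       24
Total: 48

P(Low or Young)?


P(Low∨Young) = P(Low) + P(Young) - P(Low∧Young)
= (10 + 19 - 5)/48 = 24/48 = 1/2

P = 1/2 ≈ 50.00%


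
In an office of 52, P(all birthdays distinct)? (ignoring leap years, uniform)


P(all different) = Π(365-i)/365 for i=0..51
= (365/365)×(364/365)×...×(314/365)
= 0.021995

P ≈ 0.0220 ≈ 2.20%


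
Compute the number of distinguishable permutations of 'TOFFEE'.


Letters: 6, freq: {'T': 1, 'O': 1, 'F': 2, 'E': 2}
6!/(1!×1!×2!×2!) = 720/4 = 180

180


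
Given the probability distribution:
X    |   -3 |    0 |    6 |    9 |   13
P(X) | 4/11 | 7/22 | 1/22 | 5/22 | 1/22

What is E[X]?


E[X] = Σ x·P(X=x)
= (-3)×(4/11) + (0)×(7/22) + (6)×(1/22) + (9)×(5/22) + (13)×(1/22)
= 20/11

E[X] = 20/11


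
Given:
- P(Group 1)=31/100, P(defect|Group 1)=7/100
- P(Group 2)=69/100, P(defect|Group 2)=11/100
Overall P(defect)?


P(B) = Σ P(B|Aᵢ)×P(Aᵢ)
  7/100×31/100 = 217/10000
  11/100×69/100 = 759/10000
Sum = 61/625

P(defect) = 61/625 ≈ 9.76%


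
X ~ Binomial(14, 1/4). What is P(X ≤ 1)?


P(X ≤ 1) = Σ P(X=i) for i=0..1
P(X=0) = 4782969/268435456
P(X=1) = 11160261/134217728
Sum = 27103491/268435456

P(X ≤ 1) = 27103491/268435456 ≈ 10.10%


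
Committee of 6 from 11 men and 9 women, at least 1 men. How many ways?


Count by #men:
  1M,5W: C(11,1)×C(9,5)=1386
  2M,4W: C(11,2)×C(9,4)=6930
  3M,3W: C(11,3)×C(9,3)=13860
  4M,2W: C(11,4)×C(9,2)=11880
  5M,1W: C(11,5)×C(9,1)=4158
  6M,0W: C(11,6)×C(9,0)=462
Total = 38676

38676


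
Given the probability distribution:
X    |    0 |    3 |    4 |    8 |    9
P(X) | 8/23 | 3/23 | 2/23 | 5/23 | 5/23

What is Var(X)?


E[X] = 102/23
E[X²] = 784/23
Var(X) = E[X²] - (E[X])² = 784/23 - 10404/529 = 7628/529

Var(X) = 7628/529 ≈ 14.4197


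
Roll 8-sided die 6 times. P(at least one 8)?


P(no 8)^6 = (7/8)^6 = 117649/262144
P(≥1) = 1 - 117649/262144 = 144495/262144

P = 144495/262144 ≈ 55.12%


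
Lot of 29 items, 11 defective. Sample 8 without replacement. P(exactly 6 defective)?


Hypergeometric: C(11,6)×C(18,2)/C(29,8)
= 462×153/4292145 = 714/43355

P(X=6) = 714/43355 ≈ 1.65%


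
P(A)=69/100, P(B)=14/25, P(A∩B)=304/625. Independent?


P(A)×P(B) = 483/1250
P(A∩B) = 304/625
Not equal → NOT independent

No, not independent


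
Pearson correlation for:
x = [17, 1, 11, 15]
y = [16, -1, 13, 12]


n=4, Σx=44, Σy=40, Σxy=594, Σx²=636, Σy²=570
r = (4×594 - 44×40)/√((4×636 - 44²)(4×570 - 40²))
= 616/√(608×680) = 616/√413440 ≈ 616/642.9930 ≈ 0.9580

r ≈ 0.9580


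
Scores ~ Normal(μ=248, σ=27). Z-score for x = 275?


z = (x - μ)/σ = (275 - 248)/27 = 1.0

z = 1.0


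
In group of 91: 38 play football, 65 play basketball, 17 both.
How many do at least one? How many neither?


|A∪B| = 38+65-17 = 86
Neither = 91-86 = 5

At least one: 86; Neither: 5


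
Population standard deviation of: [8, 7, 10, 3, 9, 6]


Mean = 43/6
  (8-43/6)²=25/36
  (7-43/6)²=1/36
  (10-43/6)²=289/36
  (3-43/6)²=625/36
  (9-43/6)²=121/36
  (6-43/6)²=49/36
Σ(x-μ)² = 185/6
σ² = (185/6)/6 = 185/36

σ = √(185/36) ≈ 2.2669


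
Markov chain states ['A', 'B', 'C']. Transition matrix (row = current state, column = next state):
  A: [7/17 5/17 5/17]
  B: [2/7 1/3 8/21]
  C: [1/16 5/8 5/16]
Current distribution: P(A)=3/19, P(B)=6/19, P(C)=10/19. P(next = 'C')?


P(next=C) = Σᵢ P(now=i)×P(i→C)
= 3/19×5/17 + 6/19×8/21 + 10/19×5/16
= 15/323 + 16/133 + 25/152 = 5991/18088

P = 5991/18088 ≈ 0.3312


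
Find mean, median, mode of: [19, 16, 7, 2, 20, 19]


Sorted: [2, 7, 16, 19, 19, 20]
Mean = 83/6
Median = 35/2
Freq: {19: 2, 16: 1, 7: 1, 2: 1, 20: 1}
Mode: [19]

Mean=83/6, Median=35/2, Mode=19


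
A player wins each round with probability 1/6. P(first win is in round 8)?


Geometric: P(X=8) = (1-p)^(k-1)×p = (5/6)^7×1/6 = 78125/1679616

P(X=8) = 78125/1679616 ≈ 4.65%


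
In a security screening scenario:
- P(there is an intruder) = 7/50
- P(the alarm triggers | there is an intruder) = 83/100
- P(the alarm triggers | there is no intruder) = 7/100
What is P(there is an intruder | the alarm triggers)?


Using Bayes' theorem:
P(A|B) = P(B|A)·P(A) / P(B)

P(the alarm triggers) = 83/100 × 7/50 + 7/100 × 43/50
= 581/5000 + 301/5000 = 441/2500

P(there is an intruder|the alarm triggers) = (581/5000) / (441/2500) = 83/126

P(there is an intruder|the alarm triggers) = 83/126 ≈ 65.87%


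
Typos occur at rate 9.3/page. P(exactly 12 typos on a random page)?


Poisson(λ=9.3): P(X=12) = e^(-λ)×λ^k/k!
= e^(-9.3) × 9.3^12 / 12!
≈ 9.142423148e-05 × 418596297479 / 479001600 ≈ 0.079895

P(X=12) ≈ 0.079895 ≈ 7.99%


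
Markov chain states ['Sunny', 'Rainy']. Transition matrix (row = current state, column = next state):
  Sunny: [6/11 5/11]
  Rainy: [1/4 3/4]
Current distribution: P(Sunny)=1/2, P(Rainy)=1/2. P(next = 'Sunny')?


P(next=Sunny) = Σᵢ P(now=i)×P(i→Sunny)
= 1/2×6/11 + 1/2×1/4
= 3/11 + 1/8 = 35/88

P = 35/88 ≈ 0.3977


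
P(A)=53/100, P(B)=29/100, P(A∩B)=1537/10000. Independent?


P(A)×P(B) = 1537/10000
P(A∩B) = 1537/10000
Equal ✓ → Independent

Yes, independent


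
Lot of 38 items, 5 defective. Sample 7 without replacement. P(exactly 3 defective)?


Hypergeometric: C(5,3)×C(33,4)/C(38,7)
= 10×40920/12620256 = 775/23902

P(X=3) = 775/23902 ≈ 3.24%


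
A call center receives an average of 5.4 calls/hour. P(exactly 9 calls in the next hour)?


Poisson(λ=5.4): P(X=9) = e^(-λ)×λ^k/k!
= e^(-5.4) × 5.4^9 / 9!
≈ 0.004516580943 × 3904305.91231 / 362880 ≈ 0.048595

P(X=9) ≈ 0.048595 ≈ 4.86%


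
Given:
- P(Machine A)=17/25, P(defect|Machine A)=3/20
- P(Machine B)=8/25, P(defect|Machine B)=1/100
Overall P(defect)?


P(B) = Σ P(B|Aᵢ)×P(Aᵢ)
  3/20×17/25 = 51/500
  1/100×8/25 = 2/625
Sum = 263/2500

P(defect) = 263/2500 ≈ 10.52%


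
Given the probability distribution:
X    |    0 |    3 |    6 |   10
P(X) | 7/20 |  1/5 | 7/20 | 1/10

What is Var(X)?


E[X] = 37/10
E[X²] = 122/5
Var(X) = E[X²] - (E[X])² = 122/5 - 1369/100 = 1071/100

Var(X) = 1071/100 ≈ 10.7100


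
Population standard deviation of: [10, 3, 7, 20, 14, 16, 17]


Mean = 87/7
  (10-87/7)²=289/49
  (3-87/7)²=4356/49
  (7-87/7)²=1444/49
  (20-87/7)²=2809/49
  (14-87/7)²=121/49
  (16-87/7)²=625/49
  (17-87/7)²=1024/49
Σ(x-μ)² = 1524/7
σ² = (1524/7)/7 = 1524/49

σ = √(1524/49) ≈ 5.5769


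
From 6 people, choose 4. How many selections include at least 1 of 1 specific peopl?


Complement: C(6,4) - C(5,4) = 15 - 5 = 10

10


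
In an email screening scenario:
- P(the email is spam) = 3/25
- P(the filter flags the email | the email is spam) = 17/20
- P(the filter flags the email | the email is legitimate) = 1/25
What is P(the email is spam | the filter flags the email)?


Using Bayes' theorem:
P(A|B) = P(B|A)·P(A) / P(B)

P(the filter flags the email) = 17/20 × 3/25 + 1/25 × 22/25
= 51/500 + 22/625 = 343/2500

P(the email is spam|the filter flags the email) = (51/500) / (343/2500) = 255/343

P(the email is spam|the filter flags the email) = 255/343 ≈ 74.34%


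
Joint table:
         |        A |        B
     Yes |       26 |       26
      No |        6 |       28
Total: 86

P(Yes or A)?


P(Yes∨A) = P(Yes) + P(A) - P(Yes∧A)
= (52 + 32 - 26)/86 = 58/86 = 29/43

P = 29/43 ≈ 67.44%


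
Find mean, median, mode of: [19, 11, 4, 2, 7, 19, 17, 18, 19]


Sorted: [2, 4, 7, 11, 17, 18, 19, 19, 19]
Mean = 116/9
Median = 17
Freq: {19: 3, 11: 1, 4: 1, 2: 1, 7: 1, 17: 1, 18: 1}
Mode: [19]

Mean=116/9, Median=17, Mode=19


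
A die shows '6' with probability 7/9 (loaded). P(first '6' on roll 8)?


Geometric: P(X=8) = (1-p)^(k-1)×p = (2/9)^7×7/9 = 896/43046721

P(X=8) = 896/43046721 ≈ 0.00%


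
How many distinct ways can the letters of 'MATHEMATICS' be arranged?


Letters: 11, freq: {'M': 2, 'A': 2, 'T': 2, 'H': 1, 'E': 1, 'I': 1, 'C': 1, 'S': 1}
11!/(2!×2!×2!×1!×1!×1!×1!×1!) = 39916800/8 = 4989600

4989600


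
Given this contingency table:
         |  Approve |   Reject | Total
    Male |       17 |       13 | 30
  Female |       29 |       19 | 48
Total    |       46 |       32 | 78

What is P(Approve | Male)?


P(Approve | Male) = 17/(17+13) = 17/30

P(Approve|Male) = 17/30 ≈ 56.67%


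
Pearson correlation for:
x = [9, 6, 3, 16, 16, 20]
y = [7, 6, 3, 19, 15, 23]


n=6, Σx=70, Σy=73, Σxy=1112, Σx²=1038, Σy²=1209
r = (6×1112 - 70×73)/√((6×1038 - 70²)(6×1209 - 73²))
= 1562/√(1328×1925) = 1562/√2556400 ≈ 1562/1598.8746 ≈ 0.9769

r ≈ 0.9769


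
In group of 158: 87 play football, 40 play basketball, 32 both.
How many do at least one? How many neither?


|A∪B| = 87+40-32 = 95
Neither = 158-95 = 63

At least one: 95; Neither: 63


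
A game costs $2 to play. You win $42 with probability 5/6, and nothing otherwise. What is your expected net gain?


E[gain] = (42-2)×5/6 + (-2)×1/6
= 100/3 - 1/3 = 33

Expected net gain = $33 ≈ $33.00
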